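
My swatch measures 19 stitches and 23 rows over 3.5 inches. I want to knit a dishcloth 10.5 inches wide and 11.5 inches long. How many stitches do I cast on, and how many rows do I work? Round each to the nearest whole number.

Cast on 57 stitches and work 76 rows.

Stitch gauge = 19/3.5 = 5.429 sts/in; 10.5 × 5.429 = 57.00 → 57 sts.
Row gauge = 23/3.5 = 6.571 rows/in; 11.5 × 6.571 = 75.57 → 76 rows.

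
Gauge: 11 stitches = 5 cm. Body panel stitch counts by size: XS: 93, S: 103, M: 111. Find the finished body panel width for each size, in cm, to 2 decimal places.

11/5 = 2.2 sts per cm.
XS: 93 / 2.2 = 42.273 → 42.27 cm.
S: 103 / 2.2 = 46.818 → 46.82 cm.
M: 111 / 2.2 = 50.455 → 50.45 cm.

XS 42.27 cm; S 46.82 cm; M 50.45 cm.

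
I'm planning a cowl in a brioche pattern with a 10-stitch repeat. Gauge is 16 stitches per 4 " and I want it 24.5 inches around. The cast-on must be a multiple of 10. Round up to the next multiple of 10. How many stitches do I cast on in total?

16 / 4 = 4 sts per inch.
24.5 × 4 = 98.00 sts.
Next multiple of 10: 100.

CO 100 sts.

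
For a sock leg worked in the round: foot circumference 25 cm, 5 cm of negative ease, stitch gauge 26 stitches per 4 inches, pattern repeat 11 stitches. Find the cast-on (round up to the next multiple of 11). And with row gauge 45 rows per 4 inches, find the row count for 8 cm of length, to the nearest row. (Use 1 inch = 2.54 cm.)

Cast on 55 stitches; work 35 rows.

Finished = 25 − 5 = 20 cm.
20 cm × 1/2.54 = 7.87 inches.
26/4 = 6.5 sts per in; 7.87 × 6.5 = 51.18 sts.
Next multiple of 11 → 55.
8 cm = 3.15 inches; × 11.25 = 35.43 → 35 rows.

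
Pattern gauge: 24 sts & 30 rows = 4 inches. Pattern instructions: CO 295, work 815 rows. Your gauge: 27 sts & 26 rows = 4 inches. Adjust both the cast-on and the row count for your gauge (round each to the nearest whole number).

Stitches: 295 × 27/24 = 331.88 → 332.
Rows: 815 × 26/30 = 706.33 → 706.

Cast on 332 stitches; work 706 rows.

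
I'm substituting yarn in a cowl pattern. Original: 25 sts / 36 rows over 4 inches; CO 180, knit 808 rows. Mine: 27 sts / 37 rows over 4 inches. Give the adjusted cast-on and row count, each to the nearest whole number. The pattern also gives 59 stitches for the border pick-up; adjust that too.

Stitches: 180 × 27/25 = 194.40 → 194.
Rows: 808 × 37/36 = 830.44 → 830.
border pick-up: 59 × 27/25 = 63.72 → 64.

Cast on 194 stitches; work 830 rows; border pick-up 64 stitches.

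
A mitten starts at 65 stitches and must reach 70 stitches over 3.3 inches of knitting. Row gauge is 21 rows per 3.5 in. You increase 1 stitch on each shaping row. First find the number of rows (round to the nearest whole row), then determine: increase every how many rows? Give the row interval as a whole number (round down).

Increase every 4th row.

Rows = 3.3 × 6 = 19.8 → 20 rows.
Stitches to add: 5 → 5 shaping rows (at 1 st each).
20 / 5 = 4.00 → every 4 rows.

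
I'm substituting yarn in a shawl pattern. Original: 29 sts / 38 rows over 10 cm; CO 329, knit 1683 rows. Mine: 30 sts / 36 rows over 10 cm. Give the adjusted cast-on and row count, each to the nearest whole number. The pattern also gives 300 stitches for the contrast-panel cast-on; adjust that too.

Cast on 340 stitches; work 1594 rows; contrast-panel cast-on 310 stitches.

Stitches: 329 × 30/29 = 340.34 → 340.
Rows: 1683 × 36/38 = 1594.42 → 1594.
contrast-panel cast-on: 300 × 30/29 = 310.34 → 310.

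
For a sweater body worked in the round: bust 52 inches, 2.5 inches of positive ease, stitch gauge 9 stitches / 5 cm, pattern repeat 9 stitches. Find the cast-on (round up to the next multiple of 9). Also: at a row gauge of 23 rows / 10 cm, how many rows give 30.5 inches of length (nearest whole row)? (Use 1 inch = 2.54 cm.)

Finished = 52 + 2.5 = 54.5 inches.
54.5 inches × 2.54 = 138.43 cm.
9/5 = 1.8 sts per cm; 138.43 × 1.8 = 249.17 sts.
Next multiple of 9 → 252.
30.5 inches = 77.47 cm; × 2.3 = 178.18 → 178 rows.

Cast on 252 stitches; work 178 rows.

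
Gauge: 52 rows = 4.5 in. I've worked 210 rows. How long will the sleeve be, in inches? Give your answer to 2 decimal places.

52 rows / 4.5 inch = 11.556 rows per inch.
210 / 11.556 = 18.173 inches.

18.17 inches.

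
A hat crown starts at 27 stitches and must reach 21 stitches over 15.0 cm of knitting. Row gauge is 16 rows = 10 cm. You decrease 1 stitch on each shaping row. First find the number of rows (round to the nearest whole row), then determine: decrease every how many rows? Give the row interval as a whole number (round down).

Decrease every 4th row.

Rows = 15.0 × 1.6 = 24.0 → 24 rows.
Stitches to remove: 6 → 6 shaping rows (at 1 st each).
24 / 6 = 4.00 → every 4 rows.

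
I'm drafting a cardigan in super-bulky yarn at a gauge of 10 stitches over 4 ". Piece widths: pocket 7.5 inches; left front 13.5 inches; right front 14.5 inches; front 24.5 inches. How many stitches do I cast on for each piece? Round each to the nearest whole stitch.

Rate = 10/4 = 2.5 sts per in.
pocket: 7.5 × 2.5 = 18.75 → 19.
left front: 13.5 × 2.5 = 33.75 → 34.
right front: 14.5 × 2.5 = 36.25 → 36.
front: 24.5 × 2.5 = 61.25 → 61.

pocket 19; left front 34; right front 36; front 61.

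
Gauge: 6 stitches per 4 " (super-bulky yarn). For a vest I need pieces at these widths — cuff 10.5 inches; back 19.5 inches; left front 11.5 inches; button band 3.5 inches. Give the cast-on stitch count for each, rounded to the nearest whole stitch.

Rate = 6/4 = 1.5 sts per in.
cuff: 10.5 × 1.5 = 15.75 → 16.
back: 19.5 × 1.5 = 29.25 → 29.
left front: 11.5 × 1.5 = 17.25 → 17.
button band: 3.5 × 1.5 = 5.25 → 5.

cuff 16; back 29; left front 17; button band 5.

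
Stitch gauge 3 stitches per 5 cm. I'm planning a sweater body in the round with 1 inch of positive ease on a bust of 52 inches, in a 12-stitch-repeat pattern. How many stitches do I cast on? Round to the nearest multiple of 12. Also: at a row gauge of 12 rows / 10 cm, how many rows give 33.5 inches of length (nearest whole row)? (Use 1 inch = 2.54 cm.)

Cast on 84 stitches; work 102 rows.

Finished = 52 + 1 = 53 inches.
53 inches × 2.54 = 134.62 cm.
3/5 = 0.6 sts per cm; 134.62 × 0.6 = 80.77 sts.
Nearest multiple of 12 → 84.
33.5 inches = 85.09 cm; × 1.2 = 102.11 → 102 rows.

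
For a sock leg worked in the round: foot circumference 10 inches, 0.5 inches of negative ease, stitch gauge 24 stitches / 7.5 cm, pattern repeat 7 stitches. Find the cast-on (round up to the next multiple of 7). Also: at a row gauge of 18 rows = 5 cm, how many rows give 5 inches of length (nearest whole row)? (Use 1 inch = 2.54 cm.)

Cast on 84 stitches; work 46 rows.

Finished = 10 − 0.5 = 9.5 inches.
9.5 inches × 2.54 = 24.13 cm.
24/7.5 = 3.2 sts per cm; 24.13 × 3.2 = 77.22 sts.
Next multiple of 7 → 84.
5 inches = 12.70 cm; × 3.6 = 45.72 → 46 rows.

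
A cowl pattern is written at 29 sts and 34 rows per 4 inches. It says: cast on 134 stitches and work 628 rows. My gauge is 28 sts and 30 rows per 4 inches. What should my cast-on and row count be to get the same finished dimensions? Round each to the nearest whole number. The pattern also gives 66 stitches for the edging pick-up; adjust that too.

Stitches: 134 × 28/29 = 129.38 → 129.
Rows: 628 × 30/34 = 554.12 → 554.
edging pick-up: 66 × 28/29 = 63.72 → 64.

Cast on 129 stitches; work 554 rows; edging pick-up 64 stitches.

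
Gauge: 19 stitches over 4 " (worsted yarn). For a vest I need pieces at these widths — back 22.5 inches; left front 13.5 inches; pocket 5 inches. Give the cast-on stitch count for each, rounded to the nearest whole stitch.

back 107; left front 64; pocket 24.

Rate = 19/4 = 4.75 sts per in.
back: 22.5 × 4.75 = 106.88 → 107.
left front: 13.5 × 4.75 = 64.12 → 64.
pocket: 5 × 4.75 = 23.75 → 24.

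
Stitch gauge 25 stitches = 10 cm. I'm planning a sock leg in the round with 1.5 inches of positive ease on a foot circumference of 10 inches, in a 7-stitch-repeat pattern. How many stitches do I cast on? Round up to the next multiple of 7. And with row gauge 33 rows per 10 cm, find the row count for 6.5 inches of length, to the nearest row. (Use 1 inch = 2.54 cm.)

Finished = 10 + 1.5 = 11.5 inches.
11.5 inches × 2.54 = 29.21 cm.
25/10 = 2.5 sts per cm; 29.21 × 2.5 = 73.03 sts.
Next multiple of 7 → 77.
6.5 inches = 16.51 cm; × 3.3 = 54.48 → 54 rows.

Cast on 77 stitches; work 54 rows.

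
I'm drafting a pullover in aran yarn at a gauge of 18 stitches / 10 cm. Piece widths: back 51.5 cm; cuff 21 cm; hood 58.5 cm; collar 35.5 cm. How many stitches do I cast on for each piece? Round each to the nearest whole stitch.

Rate = 18/10 = 1.8 sts per cm.
back: 51.5 × 1.8 = 92.70 → 93.
cuff: 21 × 1.8 = 37.80 → 38.
hood: 58.5 × 1.8 = 105.30 → 105.
collar: 35.5 × 1.8 = 63.90 → 64.

back 93; cuff 38; hood 105; collar 64.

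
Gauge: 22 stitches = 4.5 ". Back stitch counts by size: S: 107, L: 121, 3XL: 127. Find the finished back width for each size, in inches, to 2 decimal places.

S 21.89 inches; L 24.75 inches; 3XL 25.98 inches.

22/4.5 = 4.889 sts per in.
S: 107 / 4.889 = 21.886 → 21.89 in.
L: 121 / 4.889 = 24.750 → 24.75 in.
3XL: 127 / 4.889 = 25.977 → 25.98 in.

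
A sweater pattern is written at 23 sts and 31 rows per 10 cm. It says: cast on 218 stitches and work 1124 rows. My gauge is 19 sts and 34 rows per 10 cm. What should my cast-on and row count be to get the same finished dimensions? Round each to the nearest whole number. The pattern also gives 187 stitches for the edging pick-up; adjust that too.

Cast on 180 stitches; work 1233 rows; edging pick-up 154 stitches.

Stitches: 218 × 19/23 = 180.09 → 180.
Rows: 1124 × 34/31 = 1232.77 → 1233.
edging pick-up: 187 × 19/23 = 154.48 → 154.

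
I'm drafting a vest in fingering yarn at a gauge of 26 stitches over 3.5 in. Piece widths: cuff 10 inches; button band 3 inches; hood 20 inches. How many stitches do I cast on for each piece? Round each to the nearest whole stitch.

Rate = 26/3.5 = 7.429 sts per in.
cuff: 10 × 7.429 = 74.29 → 74.
button band: 3 × 7.429 = 22.29 → 22.
hood: 20 × 7.429 = 148.57 → 149.

cuff 74; button band 22; hood 149.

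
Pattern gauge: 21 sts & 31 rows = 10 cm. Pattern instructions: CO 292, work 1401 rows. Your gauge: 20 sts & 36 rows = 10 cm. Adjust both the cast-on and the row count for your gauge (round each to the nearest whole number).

Cast on 278 stitches; work 1627 rows.

Stitches: 292 × 20/21 = 278.10 → 278.
Rows: 1401 × 36/31 = 1626.97 → 1627.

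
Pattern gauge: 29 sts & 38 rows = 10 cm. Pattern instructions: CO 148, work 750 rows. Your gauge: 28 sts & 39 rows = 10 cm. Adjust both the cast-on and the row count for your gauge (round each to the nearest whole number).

Stitches: 148 × 28/29 = 142.90 → 143.
Rows: 750 × 39/38 = 769.74 → 770.

Cast on 143 stitches; work 770 rows.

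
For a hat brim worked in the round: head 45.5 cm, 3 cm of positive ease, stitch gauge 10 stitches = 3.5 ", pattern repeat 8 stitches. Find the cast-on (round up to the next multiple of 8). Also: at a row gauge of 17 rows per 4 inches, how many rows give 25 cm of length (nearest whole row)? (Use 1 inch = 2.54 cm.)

Cast on 56 stitches; work 42 rows.

Finished = 45.5 + 3 = 48.5 cm.
48.5 cm × 1/2.54 = 19.09 inches.
10/3.5 = 2.857 sts per in; 19.09 × 2.857 = 54.56 sts.
Next multiple of 8 → 56.
25 cm = 9.84 inches; × 4.25 = 41.83 → 42 rows.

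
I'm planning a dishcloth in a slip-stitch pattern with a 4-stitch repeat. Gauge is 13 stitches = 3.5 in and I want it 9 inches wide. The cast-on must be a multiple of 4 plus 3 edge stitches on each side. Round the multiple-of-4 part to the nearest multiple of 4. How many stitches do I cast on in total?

CO 34 sts.

13 / 3.5 = 3.714 sts per inch.
9 × 3.714 = 33.43 sts.
Less 6 edge sts → 27.43 for the repeat.
Nearest multiple of 4: 28.
Add back 6 edge sts → 34.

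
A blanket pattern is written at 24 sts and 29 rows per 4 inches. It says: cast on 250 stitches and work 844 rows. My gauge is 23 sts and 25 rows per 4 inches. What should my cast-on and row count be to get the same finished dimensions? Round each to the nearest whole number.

Stitches: 250 × 23/24 = 239.58 → 240.
Rows: 844 × 25/29 = 727.59 → 728.

Cast on 240 stitches; work 728 rows.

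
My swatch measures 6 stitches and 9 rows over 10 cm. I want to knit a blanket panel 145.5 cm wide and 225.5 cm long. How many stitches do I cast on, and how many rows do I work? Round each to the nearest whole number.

Cast on 87 stitches and work 203 rows.

Stitch gauge = 6/10 = 0.6 sts/cm; 145.5 × 0.6 = 87.30 → 87 sts.
Row gauge = 9/10 = 0.9 rows/cm; 225.5 × 0.9 = 202.95 → 203 rows.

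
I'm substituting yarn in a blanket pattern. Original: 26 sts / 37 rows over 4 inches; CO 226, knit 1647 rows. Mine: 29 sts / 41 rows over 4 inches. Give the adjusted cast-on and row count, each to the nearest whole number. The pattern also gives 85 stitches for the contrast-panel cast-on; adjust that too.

Cast on 252 stitches; work 1825 rows; contrast-panel cast-on 95 stitches.

Stitches: 226 × 29/26 = 252.08 → 252.
Rows: 1647 × 41/37 = 1825.05 → 1825.
contrast-panel cast-on: 85 × 29/26 = 94.81 → 95.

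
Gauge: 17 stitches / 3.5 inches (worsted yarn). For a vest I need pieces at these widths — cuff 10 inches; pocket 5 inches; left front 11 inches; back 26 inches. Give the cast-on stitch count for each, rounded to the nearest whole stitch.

Rate = 17/3.5 = 4.857 sts per in.
cuff: 10 × 4.857 = 48.57 → 49.
pocket: 5 × 4.857 = 24.29 → 24.
left front: 11 × 4.857 = 53.43 → 53.
back: 26 × 4.857 = 126.29 → 126.

cuff 49; pocket 24; left front 53; back 126.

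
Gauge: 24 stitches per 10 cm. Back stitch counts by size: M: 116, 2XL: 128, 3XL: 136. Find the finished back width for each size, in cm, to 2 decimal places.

24/10 = 2.4 sts per cm.
M: 116 / 2.4 = 48.333 → 48.33 cm.
2XL: 128 / 2.4 = 53.333 → 53.33 cm.
3XL: 136 / 2.4 = 56.667 → 56.67 cm.

M 48.33 cm; 2XL 53.33 cm; 3XL 56.67 cm.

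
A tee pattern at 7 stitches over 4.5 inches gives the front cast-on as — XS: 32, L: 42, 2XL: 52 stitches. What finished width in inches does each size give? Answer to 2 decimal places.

XS 20.57 inches; L 27.00 inches; 2XL 33.43 inches.

7/4.5 = 1.556 sts per in.
XS: 32 / 1.556 = 20.571 → 20.57 in.
L: 42 / 1.556 = 27.000 → 27.00 in.
2XL: 52 / 1.556 = 33.429 → 33.43 in.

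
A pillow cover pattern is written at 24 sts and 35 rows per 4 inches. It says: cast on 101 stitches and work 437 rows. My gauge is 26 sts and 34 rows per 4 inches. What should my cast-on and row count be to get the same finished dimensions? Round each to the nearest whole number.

Stitches: 101 × 26/24 = 109.42 → 109.
Rows: 437 × 34/35 = 424.51 → 425.

Cast on 109 stitches; work 425 rows.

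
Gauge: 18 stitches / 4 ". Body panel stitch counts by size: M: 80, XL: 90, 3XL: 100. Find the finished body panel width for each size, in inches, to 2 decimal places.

M 17.78 inches; XL 20.00 inches; 3XL 22.22 inches.

18/4 = 4.5 sts per in.
M: 80 / 4.5 = 17.778 → 17.78 in.
XL: 90 / 4.5 = 20.000 → 20.00 in.
3XL: 100 / 4.5 = 22.222 → 22.22 in.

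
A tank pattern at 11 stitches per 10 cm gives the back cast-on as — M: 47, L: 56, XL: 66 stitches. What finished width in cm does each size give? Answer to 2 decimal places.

11/10 = 1.1 sts per cm.
M: 47 / 1.1 = 42.727 → 42.73 cm.
L: 56 / 1.1 = 50.909 → 50.91 cm.
XL: 66 / 1.1 = 60.000 → 60.00 cm.

M 42.73 cm; L 50.91 cm; XL 60.00 cm.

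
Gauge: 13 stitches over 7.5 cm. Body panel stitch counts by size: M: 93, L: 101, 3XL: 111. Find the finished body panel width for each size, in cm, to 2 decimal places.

13/7.5 = 1.733 sts per cm.
M: 93 / 1.733 = 53.654 → 53.65 cm.
L: 101 / 1.733 = 58.269 → 58.27 cm.
3XL: 111 / 1.733 = 64.038 → 64.04 cm.

M 53.65 cm; L 58.27 cm; 3XL 64.04 cm.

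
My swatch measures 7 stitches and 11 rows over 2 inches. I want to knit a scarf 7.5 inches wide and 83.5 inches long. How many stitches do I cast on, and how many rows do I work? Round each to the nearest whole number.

Stitch gauge = 7/2 = 3.5 sts/in; 7.5 × 3.5 = 26.25 → 26 sts.
Row gauge = 11/2 = 5.5 rows/in; 83.5 × 5.5 = 459.25 → 459 rows.

Cast on 26 stitches and work 459 rows.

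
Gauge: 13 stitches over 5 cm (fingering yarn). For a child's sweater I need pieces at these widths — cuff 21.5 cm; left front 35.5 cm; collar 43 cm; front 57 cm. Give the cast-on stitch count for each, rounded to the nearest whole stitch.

cuff 56; left front 92; collar 112; front 148.

Rate = 13/5 = 2.6 sts per cm.
cuff: 21.5 × 2.6 = 55.90 → 56.
left front: 35.5 × 2.6 = 92.30 → 92.
collar: 43 × 2.6 = 111.80 → 112.
front: 57 × 2.6 = 148.20 → 148.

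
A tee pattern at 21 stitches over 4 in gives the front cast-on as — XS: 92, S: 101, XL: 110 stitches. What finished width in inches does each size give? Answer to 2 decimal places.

XS 17.52 inches; S 19.24 inches; XL 20.95 inches.

21/4 = 5.25 sts per in.
XS: 92 / 5.25 = 17.524 → 17.52 in.
S: 101 / 5.25 = 19.238 → 19.24 in.
XL: 110 / 5.25 = 20.952 → 20.95 in.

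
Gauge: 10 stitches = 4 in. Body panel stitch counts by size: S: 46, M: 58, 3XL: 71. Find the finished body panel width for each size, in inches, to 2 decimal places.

10/4 = 2.5 sts per in.
S: 46 / 2.5 = 18.400 → 18.40 in.
M: 58 / 2.5 = 23.200 → 23.20 in.
3XL: 71 / 2.5 = 28.400 → 28.40 in.

S 18.40 inches; M 23.20 inches; 3XL 28.40 inches.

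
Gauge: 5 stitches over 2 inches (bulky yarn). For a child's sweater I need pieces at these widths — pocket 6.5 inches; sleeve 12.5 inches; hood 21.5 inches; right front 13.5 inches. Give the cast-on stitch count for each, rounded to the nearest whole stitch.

Rate = 5/2 = 2.5 sts per in.
pocket: 6.5 × 2.5 = 16.25 → 16.
sleeve: 12.5 × 2.5 = 31.25 → 31.
hood: 21.5 × 2.5 = 53.75 → 54.
right front: 13.5 × 2.5 = 33.75 → 34.

pocket 16; sleeve 31; hood 54; right front 34.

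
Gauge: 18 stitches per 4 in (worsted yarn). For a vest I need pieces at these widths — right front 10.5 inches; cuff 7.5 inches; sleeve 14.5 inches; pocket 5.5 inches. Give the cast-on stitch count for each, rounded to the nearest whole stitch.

right front 47; cuff 34; sleeve 65; pocket 25.

Rate = 18/4 = 4.5 sts per in.
right front: 10.5 × 4.5 = 47.25 → 47.
cuff: 7.5 × 4.5 = 33.75 → 34.
sleeve: 14.5 × 4.5 = 65.25 → 65.
pocket: 5.5 × 4.5 = 24.75 → 25.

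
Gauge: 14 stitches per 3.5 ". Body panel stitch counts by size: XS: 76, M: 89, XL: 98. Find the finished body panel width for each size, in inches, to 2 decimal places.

14/3.5 = 4 sts per in.
XS: 76 / 4 = 19.000 → 19.00 in.
M: 89 / 4 = 22.250 → 22.25 in.
XL: 98 / 4 = 24.500 → 24.50 in.

XS 19.00 inches; M 22.25 inches; XL 24.50 inches.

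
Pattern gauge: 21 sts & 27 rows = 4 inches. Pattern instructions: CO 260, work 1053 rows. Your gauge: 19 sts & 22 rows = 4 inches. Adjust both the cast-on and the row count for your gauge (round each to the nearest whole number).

Stitches: 260 × 19/21 = 235.24 → 235.
Rows: 1053 × 22/27 = 858.00 → 858.

Cast on 235 stitches; work 858 rows.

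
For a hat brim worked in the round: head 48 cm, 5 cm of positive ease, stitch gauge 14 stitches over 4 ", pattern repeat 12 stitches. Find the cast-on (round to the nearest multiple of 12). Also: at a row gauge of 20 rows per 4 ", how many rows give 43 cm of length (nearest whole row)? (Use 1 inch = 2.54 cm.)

Finished = 48 + 5 = 53 cm.
53 cm × 1/2.54 = 20.87 inches.
14/4 = 3.5 sts per in; 20.87 × 3.5 = 73.03 sts.
Nearest multiple of 12 → 72.
43 cm = 16.93 inches; × 5 = 84.65 → 85 rows.

Cast on 72 stitches; work 85 rows.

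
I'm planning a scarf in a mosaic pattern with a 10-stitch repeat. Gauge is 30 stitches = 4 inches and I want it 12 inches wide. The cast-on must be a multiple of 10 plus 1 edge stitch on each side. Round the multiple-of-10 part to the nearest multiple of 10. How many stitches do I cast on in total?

30 / 4 = 7.5 sts per inch.
12 × 7.5 = 90.00 sts.
Less 2 edge sts → 88.00 for the repeat.
Nearest multiple of 10: 90.
Add back 2 edge sts → 92.

CO 92 sts.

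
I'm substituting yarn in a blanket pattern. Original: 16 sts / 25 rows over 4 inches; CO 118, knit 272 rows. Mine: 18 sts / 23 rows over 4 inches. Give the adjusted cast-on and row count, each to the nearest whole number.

Stitches: 118 × 18/16 = 132.75 → 133.
Rows: 272 × 23/25 = 250.24 → 250.

Cast on 133 stitches; work 250 rows.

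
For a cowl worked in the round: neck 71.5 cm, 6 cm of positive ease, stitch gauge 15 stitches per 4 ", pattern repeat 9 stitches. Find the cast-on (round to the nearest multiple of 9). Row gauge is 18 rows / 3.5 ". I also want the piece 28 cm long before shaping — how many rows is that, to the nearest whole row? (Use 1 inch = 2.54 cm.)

Finished = 71.5 + 6 = 77.5 cm.
77.5 cm × 1/2.54 = 30.51 inches.
15/4 = 3.75 sts per in; 30.51 × 3.75 = 114.42 sts.
Nearest multiple of 9 → 117.
28 cm = 11.02 inches; × 5.143 = 56.69 → 57 rows.

Cast on 117 stitches; work 57 rows.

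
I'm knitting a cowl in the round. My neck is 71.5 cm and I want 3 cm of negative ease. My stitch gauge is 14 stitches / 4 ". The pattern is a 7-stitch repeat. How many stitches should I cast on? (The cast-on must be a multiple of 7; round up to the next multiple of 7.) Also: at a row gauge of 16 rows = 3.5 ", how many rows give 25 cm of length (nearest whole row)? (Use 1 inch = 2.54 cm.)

Cast on 98 stitches; work 45 rows.

Finished = 71.5 − 3 = 68.5 cm.
68.5 cm × 1/2.54 = 26.97 inches.
14/4 = 3.5 sts per in; 26.97 × 3.5 = 94.39 sts.
Next multiple of 7 → 98.
25 cm = 9.84 inches; × 4.571 = 44.99 → 45 rows.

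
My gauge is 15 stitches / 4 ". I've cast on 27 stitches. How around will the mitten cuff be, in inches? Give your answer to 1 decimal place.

15 stitches / 4 inch = 3.75 stitches per inch.
27 / 3.75 = 7.20 inches.

7.2 inches.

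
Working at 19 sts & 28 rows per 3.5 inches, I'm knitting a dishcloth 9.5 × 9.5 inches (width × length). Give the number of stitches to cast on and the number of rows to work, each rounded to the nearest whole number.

Stitch gauge = 19/3.5 = 5.429 sts/in; 9.5 × 5.429 = 51.57 → 52 sts.
Row gauge = 28/3.5 = 8 rows/in; 9.5 × 8 = 76.00 → 76 rows.

Cast on 52 stitches and work 76 rows.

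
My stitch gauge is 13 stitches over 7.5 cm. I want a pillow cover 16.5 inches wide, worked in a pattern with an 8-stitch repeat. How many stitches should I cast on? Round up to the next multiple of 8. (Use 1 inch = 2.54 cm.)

16.5 in = 16.5 × 2.54 = 41.91 cm.
13 / 7.5 = 1.733 sts/cm.
41.91 × 1.733 = 72.64 sts.
→ 80.

CO 80 sts.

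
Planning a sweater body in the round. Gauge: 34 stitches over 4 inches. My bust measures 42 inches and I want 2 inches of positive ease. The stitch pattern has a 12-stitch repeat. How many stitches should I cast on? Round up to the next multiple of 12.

Finished = 42 + 2 = 44 inches.
34 / 4 = 8.5 sts/in.
44 × 8.5 = 374.00 sts.
Next multiple of 12: 384.

Cast on 384 stitches.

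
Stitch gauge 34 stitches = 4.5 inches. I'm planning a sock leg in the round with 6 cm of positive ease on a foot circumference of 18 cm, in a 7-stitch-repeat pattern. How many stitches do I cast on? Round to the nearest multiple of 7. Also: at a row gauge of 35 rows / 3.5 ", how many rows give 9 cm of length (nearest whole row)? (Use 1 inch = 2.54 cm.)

Finished = 18 + 6 = 24 cm.
24 cm × 1/2.54 = 9.45 inches.
34/4.5 = 7.556 sts per in; 9.45 × 7.556 = 71.39 sts.
Nearest multiple of 7 → 70.
9 cm = 3.54 inches; × 10 = 35.43 → 35 rows.

Cast on 70 stitches; work 35 rows.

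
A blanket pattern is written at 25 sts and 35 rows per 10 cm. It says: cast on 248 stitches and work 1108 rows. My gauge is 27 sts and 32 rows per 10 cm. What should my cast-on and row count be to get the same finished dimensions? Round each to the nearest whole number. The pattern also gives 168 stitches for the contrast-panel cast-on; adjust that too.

Cast on 268 stitches; work 1013 rows; contrast-panel cast-on 181 stitches.

Stitches: 248 × 27/25 = 267.84 → 268.
Rows: 1108 × 32/35 = 1013.03 → 1013.
contrast-panel cast-on: 168 × 27/25 = 181.44 → 181.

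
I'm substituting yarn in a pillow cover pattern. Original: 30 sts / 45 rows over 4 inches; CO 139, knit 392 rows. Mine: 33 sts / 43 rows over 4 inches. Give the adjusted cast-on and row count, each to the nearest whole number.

Cast on 153 stitches; work 375 rows.

Stitches: 139 × 33/30 = 152.90 → 153.
Rows: 392 × 43/45 = 374.58 → 375.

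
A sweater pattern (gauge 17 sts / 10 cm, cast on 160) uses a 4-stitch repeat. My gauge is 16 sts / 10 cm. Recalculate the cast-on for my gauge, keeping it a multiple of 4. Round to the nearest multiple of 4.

Cast on 152 stitches.

160 × 16 / 17 = 150.59.
Nearest multiple of 4: 152.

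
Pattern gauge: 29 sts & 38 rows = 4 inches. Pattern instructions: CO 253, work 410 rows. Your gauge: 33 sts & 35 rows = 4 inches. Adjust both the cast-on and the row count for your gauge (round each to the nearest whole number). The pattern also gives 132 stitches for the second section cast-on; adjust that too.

Cast on 288 stitches; work 378 rows; second section cast-on 150 stitches.

Stitches: 253 × 33/29 = 287.90 → 288.
Rows: 410 × 35/38 = 377.63 → 378.
second section cast-on: 132 × 33/29 = 150.21 → 150.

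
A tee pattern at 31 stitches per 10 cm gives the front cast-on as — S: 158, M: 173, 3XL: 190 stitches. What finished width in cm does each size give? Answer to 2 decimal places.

S 50.97 cm; M 55.81 cm; 3XL 61.29 cm.

31/10 = 3.1 sts per cm.
S: 158 / 3.1 = 50.968 → 50.97 cm.
M: 173 / 3.1 = 55.806 → 55.81 cm.
3XL: 190 / 3.1 = 61.290 → 61.29 cm.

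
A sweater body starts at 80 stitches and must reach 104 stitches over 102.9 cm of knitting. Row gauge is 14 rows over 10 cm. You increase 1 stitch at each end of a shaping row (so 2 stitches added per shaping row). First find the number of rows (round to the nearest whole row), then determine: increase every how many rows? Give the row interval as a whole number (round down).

Increase every 12th row.

Rows = 102.9 × 1.4 = 144.1 → 144 rows.
Stitches to add: 24 → 12 shaping rows (at 2 st each).
144 / 12 = 12.00 → every 12 rows.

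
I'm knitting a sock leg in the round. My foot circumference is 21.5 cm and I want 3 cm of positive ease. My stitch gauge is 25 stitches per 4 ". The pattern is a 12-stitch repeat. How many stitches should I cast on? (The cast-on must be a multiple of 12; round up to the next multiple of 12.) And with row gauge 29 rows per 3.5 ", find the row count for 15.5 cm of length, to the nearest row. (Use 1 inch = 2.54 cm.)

Finished = 21.5 + 3 = 24.5 cm.
24.5 cm × 1/2.54 = 9.65 inches.
25/4 = 6.25 sts per in; 9.65 × 6.25 = 60.29 sts.
Next multiple of 12 → 72.
15.5 cm = 6.10 inches; × 8.286 = 50.56 → 51 rows.

Cast on 72 stitches; work 51 rows.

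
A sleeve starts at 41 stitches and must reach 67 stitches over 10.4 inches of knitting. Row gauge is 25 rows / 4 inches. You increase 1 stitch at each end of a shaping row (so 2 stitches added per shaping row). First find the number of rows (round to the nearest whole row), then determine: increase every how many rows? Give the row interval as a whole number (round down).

Increase every 5th row.

Rows = 10.4 × 6.25 = 65.0 → 65 rows.
Stitches to add: 26 → 13 shaping rows (at 2 st each).
65 / 13 = 5.00 → every 5 rows.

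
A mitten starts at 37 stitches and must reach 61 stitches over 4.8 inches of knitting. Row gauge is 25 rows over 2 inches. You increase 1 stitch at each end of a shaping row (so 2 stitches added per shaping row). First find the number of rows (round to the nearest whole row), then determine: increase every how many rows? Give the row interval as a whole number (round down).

Increase every 5th row.

Rows = 4.8 × 12.5 = 60.0 → 60 rows.
Stitches to add: 24 → 12 shaping rows (at 2 st each).
60 / 12 = 5.00 → every 5 rows.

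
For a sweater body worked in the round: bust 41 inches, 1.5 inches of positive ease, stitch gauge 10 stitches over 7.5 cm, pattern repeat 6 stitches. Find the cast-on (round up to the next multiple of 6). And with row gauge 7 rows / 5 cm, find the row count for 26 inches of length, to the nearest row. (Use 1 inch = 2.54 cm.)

Cast on 144 stitches; work 92 rows.

Finished = 41 + 1.5 = 42.5 inches.
42.5 inches × 2.54 = 107.95 cm.
10/7.5 = 1.333 sts per cm; 107.95 × 1.333 = 143.93 sts.
Next multiple of 6 → 144.
26 inches = 66.04 cm; × 1.4 = 92.46 → 92 rows.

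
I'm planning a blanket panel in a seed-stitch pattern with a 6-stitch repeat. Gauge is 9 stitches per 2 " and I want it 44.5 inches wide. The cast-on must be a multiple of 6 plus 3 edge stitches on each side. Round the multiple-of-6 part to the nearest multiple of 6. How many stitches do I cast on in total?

CO 198 sts.

9 / 2 = 4.5 sts per inch.
44.5 × 4.5 = 200.25 sts.
Less 6 edge sts → 194.25 for the repeat.
Nearest multiple of 6: 192.
Add back 6 edge sts → 198.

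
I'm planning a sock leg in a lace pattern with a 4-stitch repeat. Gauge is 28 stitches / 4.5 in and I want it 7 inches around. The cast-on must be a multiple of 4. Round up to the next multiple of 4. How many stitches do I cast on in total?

CO 44 sts.

28 / 4.5 = 6.222 sts per inch.
7 × 6.222 = 43.56 sts.
Next multiple of 4: 44.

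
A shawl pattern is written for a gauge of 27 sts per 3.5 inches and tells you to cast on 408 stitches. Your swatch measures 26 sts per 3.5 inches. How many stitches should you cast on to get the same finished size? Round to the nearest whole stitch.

Cast on 393 stitches.

Scale factor = 26 / 27 = 0.963.
408 × 26 / 27 = 392.89 sts.
→ 393 sts.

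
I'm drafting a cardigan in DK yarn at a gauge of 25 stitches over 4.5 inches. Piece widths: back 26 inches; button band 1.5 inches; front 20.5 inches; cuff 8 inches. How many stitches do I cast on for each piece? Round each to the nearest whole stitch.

Rate = 25/4.5 = 5.556 sts per in.
back: 26 × 5.556 = 144.44 → 144.
button band: 1.5 × 5.556 = 8.33 → 8.
front: 20.5 × 5.556 = 113.89 → 114.
cuff: 8 × 5.556 = 44.44 → 44.

back 144; button band 8; front 114; cuff 44.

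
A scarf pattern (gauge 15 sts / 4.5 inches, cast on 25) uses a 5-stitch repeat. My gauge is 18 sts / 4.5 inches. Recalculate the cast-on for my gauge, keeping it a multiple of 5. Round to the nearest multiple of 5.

30 stitches.

25 × 18 / 15 = 30.00.
Nearest multiple of 5: 30.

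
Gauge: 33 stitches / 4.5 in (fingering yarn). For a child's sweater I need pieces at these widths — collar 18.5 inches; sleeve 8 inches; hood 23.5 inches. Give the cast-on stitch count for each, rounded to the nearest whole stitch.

Rate = 33/4.5 = 7.333 sts per in.
collar: 18.5 × 7.333 = 135.67 → 136.
sleeve: 8 × 7.333 = 58.67 → 59.
hood: 23.5 × 7.333 = 172.33 → 172.

collar 136; sleeve 59; hood 172.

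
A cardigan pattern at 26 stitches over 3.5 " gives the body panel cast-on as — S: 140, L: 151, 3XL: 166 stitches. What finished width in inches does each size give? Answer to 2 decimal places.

S 18.85 inches; L 20.33 inches; 3XL 22.35 inches.

26/3.5 = 7.429 sts per in.
S: 140 / 7.429 = 18.846 → 18.85 in.
L: 151 / 7.429 = 20.327 → 20.33 in.
3XL: 166 / 7.429 = 22.346 → 22.35 in.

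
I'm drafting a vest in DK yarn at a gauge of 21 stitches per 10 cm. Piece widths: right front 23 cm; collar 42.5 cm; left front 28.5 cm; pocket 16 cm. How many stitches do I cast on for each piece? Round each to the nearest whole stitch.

Rate = 21/10 = 2.1 sts per cm.
right front: 23 × 2.1 = 48.30 → 48.
collar: 42.5 × 2.1 = 89.25 → 89.
left front: 28.5 × 2.1 = 59.85 → 60.
pocket: 16 × 2.1 = 33.60 → 34.

right front 48; collar 89; left front 60; pocket 34.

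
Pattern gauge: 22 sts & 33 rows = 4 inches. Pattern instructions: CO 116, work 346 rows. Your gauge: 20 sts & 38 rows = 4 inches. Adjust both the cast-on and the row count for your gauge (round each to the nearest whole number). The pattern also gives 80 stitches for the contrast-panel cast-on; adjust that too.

Stitches: 116 × 20/22 = 105.45 → 105.
Rows: 346 × 38/33 = 398.42 → 398.
contrast-panel cast-on: 80 × 20/22 = 72.73 → 73.

Cast on 105 stitches; work 398 rows; contrast-panel cast-on 73 stitches.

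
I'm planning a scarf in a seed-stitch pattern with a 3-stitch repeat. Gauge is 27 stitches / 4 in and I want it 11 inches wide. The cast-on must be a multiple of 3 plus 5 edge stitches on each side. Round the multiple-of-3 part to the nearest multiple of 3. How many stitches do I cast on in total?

27 / 4 = 6.75 sts per inch.
11 × 6.75 = 74.25 sts.
Less 10 edge sts → 64.25 for the repeat.
Nearest multiple of 3: 63.
Add back 10 edge sts → 73.

Cast on 73 stitches.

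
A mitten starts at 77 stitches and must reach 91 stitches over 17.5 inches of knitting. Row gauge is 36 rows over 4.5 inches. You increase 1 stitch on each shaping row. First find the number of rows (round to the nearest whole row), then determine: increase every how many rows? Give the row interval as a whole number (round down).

Increase every 10th row.

Rows = 17.5 × 8 = 140.0 → 140 rows.
Stitches to add: 14 → 14 shaping rows (at 1 st each).
140 / 14 = 10.00 → every 10 rows.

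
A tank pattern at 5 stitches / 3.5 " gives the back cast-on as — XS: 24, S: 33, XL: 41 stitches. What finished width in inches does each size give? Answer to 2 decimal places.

XS 16.80 inches; S 23.10 inches; XL 28.70 inches.

5/3.5 = 1.429 sts per in.
XS: 24 / 1.429 = 16.800 → 16.80 in.
S: 33 / 1.429 = 23.100 → 23.10 in.
XL: 41 / 1.429 = 28.700 → 28.70 in.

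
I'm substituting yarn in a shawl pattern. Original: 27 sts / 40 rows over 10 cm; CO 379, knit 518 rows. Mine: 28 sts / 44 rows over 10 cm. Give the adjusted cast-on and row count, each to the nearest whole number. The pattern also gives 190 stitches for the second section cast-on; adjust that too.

Cast on 393 stitches; work 570 rows; second section cast-on 197 stitches.

Stitches: 379 × 28/27 = 393.04 → 393.
Rows: 518 × 44/40 = 569.80 → 570.
second section cast-on: 190 × 28/27 = 197.04 → 197.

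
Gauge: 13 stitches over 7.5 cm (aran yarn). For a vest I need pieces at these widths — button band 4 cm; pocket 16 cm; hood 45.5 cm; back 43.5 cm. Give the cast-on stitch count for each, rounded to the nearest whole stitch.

Rate = 13/7.5 = 1.733 sts per cm.
button band: 4 × 1.733 = 6.93 → 7.
pocket: 16 × 1.733 = 27.73 → 28.
hood: 45.5 × 1.733 = 78.87 → 79.
back: 43.5 × 1.733 = 75.40 → 75.

button band 7; pocket 28; hood 79; back 75.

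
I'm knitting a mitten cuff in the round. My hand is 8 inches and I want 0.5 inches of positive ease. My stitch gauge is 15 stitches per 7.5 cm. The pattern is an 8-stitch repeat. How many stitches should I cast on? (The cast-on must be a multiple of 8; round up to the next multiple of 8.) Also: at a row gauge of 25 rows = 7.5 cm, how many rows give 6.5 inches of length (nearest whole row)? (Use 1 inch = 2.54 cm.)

Finished = 8 + 0.5 = 8.5 inches.
8.5 inches × 2.54 = 21.59 cm.
15/7.5 = 2 sts per cm; 21.59 × 2 = 43.18 sts.
Next multiple of 8 → 48.
6.5 inches = 16.51 cm; × 3.333 = 55.03 → 55 rows.

Cast on 48 stitches; work 55 rows.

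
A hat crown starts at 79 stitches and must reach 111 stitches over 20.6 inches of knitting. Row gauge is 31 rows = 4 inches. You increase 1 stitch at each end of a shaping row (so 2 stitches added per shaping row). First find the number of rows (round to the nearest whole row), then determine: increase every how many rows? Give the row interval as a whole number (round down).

Rows = 20.6 × 7.75 = 159.7 → 160 rows.
Stitches to add: 32 → 16 shaping rows (at 2 st each).
160 / 16 = 10.00 → every 10 rows.

Increase every 10th row.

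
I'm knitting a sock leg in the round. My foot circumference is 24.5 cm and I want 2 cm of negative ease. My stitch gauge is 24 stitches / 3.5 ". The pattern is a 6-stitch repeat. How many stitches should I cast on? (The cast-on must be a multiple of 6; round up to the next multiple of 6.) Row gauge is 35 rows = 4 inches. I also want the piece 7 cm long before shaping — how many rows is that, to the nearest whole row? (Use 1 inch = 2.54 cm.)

Finished = 24.5 − 2 = 22.5 cm.
22.5 cm × 1/2.54 = 8.86 inches.
24/3.5 = 6.857 sts per in; 8.86 × 6.857 = 60.74 sts.
Next multiple of 6 → 66.
7 cm = 2.76 inches; × 8.75 = 24.11 → 24 rows.

Cast on 66 stitches; work 24 rows.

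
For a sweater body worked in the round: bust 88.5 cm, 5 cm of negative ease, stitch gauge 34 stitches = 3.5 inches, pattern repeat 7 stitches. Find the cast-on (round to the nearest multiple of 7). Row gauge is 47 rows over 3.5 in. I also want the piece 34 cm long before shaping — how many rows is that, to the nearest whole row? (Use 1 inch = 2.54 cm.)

Cast on 322 stitches; work 180 rows.

Finished = 88.5 − 5 = 83.5 cm.
83.5 cm × 1/2.54 = 32.87 inches.
34/3.5 = 9.714 sts per in; 32.87 × 9.714 = 319.35 sts.
Nearest multiple of 7 → 322.
34 cm = 13.39 inches; × 13.429 = 179.75 → 180 rows.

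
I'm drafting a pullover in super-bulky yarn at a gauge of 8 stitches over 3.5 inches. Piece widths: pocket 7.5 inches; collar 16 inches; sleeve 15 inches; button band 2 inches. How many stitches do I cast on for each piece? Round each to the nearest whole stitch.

Rate = 8/3.5 = 2.286 sts per in.
pocket: 7.5 × 2.286 = 17.14 → 17.
collar: 16 × 2.286 = 36.57 → 37.
sleeve: 15 × 2.286 = 34.29 → 34.
button band: 2 × 2.286 = 4.57 → 5.

pocket 17; collar 37; sleeve 34; button band 5.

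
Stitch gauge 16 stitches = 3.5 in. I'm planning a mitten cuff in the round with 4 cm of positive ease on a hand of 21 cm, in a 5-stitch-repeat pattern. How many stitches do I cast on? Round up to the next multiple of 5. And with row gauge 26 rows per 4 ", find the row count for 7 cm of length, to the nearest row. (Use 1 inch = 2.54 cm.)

Cast on 45 stitches; work 18 rows.

Finished = 21 + 4 = 25 cm.
25 cm × 1/2.54 = 9.84 inches.
16/3.5 = 4.571 sts per in; 9.84 × 4.571 = 44.99 sts.
Next multiple of 5 → 45.
7 cm = 2.76 inches; × 6.5 = 17.91 → 18 rows.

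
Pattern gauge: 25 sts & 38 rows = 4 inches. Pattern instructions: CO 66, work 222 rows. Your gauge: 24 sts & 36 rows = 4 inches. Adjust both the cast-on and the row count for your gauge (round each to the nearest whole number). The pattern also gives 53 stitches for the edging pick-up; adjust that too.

Stitches: 66 × 24/25 = 63.36 → 63.
Rows: 222 × 36/38 = 210.32 → 210.
edging pick-up: 53 × 24/25 = 50.88 → 51.

Cast on 63 stitches; work 210 rows; edging pick-up 51 stitches.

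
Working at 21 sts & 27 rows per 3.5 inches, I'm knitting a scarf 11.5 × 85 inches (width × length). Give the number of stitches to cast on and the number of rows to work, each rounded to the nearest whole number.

Cast on 69 stitches and work 656 rows.

Stitch gauge = 21/3.5 = 6 sts/in; 11.5 × 6 = 69.00 → 69 sts.
Row gauge = 27/3.5 = 7.714 rows/in; 85 × 7.714 = 655.71 → 656 rows.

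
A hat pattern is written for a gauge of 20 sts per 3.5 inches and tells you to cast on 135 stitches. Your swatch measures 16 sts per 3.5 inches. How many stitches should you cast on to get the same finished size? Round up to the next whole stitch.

Scale factor = 16 / 20 = 0.800.
135 × 16 / 20 = 108.00 sts.

108 stitches.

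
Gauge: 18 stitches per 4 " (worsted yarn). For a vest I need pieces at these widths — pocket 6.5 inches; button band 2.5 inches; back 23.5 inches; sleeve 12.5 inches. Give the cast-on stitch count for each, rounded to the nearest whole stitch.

Rate = 18/4 = 4.5 sts per in.
pocket: 6.5 × 4.5 = 29.25 → 29.
button band: 2.5 × 4.5 = 11.25 → 11.
back: 23.5 × 4.5 = 105.75 → 106.
sleeve: 12.5 × 4.5 = 56.25 → 56.

pocket 29; button band 11; back 106; sleeve 56.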